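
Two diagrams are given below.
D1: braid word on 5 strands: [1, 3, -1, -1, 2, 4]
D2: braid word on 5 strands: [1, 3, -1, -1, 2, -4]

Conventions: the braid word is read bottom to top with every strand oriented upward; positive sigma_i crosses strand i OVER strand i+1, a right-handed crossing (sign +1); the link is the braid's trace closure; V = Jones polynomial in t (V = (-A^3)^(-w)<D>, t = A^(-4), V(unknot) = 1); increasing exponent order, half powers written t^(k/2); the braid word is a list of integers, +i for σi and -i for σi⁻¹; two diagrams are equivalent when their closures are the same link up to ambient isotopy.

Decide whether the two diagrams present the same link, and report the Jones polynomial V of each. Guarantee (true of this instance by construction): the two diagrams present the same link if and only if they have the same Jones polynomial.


equivalent: yes
V(D1) = 1  (w +2, c 6, <D> = A^6)
V(D2) = 1  (w 0, c 6, <D> = 1)
why: one V(t) for all 2 diagrams — one class (guaranteed)


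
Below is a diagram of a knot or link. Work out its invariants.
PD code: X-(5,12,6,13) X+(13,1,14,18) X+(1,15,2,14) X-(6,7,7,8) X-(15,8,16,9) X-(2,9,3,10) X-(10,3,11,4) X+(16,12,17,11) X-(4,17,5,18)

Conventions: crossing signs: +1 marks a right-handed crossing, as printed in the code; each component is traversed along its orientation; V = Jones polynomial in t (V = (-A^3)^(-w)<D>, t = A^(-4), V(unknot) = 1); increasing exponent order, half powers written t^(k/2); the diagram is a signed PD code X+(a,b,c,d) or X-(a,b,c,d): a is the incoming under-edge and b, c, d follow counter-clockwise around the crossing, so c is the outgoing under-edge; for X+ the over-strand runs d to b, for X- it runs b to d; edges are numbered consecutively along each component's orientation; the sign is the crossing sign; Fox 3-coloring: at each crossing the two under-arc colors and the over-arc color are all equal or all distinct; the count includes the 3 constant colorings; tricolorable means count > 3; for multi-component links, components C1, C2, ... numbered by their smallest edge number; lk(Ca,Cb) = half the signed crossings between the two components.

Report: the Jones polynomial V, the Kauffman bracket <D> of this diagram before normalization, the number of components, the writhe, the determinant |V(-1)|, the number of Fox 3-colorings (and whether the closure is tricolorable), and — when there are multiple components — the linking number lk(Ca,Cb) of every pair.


V(t) = -t^-5 + t^-4 - t^-3 + 2t^-2 - t^-1 + 2 - t
bracket: A^-13 - 2A^-9 + A^-5 - 2A^-1 + A^3 - A^7 + A^11, w = -3
1 component, writhe -3, over 9 crossings
det 9, colorings 9 of 3^9 — tricolorable
observation: w = -3 shifts under R1 moves; the (-A^3)^(3) factor cancels that in V


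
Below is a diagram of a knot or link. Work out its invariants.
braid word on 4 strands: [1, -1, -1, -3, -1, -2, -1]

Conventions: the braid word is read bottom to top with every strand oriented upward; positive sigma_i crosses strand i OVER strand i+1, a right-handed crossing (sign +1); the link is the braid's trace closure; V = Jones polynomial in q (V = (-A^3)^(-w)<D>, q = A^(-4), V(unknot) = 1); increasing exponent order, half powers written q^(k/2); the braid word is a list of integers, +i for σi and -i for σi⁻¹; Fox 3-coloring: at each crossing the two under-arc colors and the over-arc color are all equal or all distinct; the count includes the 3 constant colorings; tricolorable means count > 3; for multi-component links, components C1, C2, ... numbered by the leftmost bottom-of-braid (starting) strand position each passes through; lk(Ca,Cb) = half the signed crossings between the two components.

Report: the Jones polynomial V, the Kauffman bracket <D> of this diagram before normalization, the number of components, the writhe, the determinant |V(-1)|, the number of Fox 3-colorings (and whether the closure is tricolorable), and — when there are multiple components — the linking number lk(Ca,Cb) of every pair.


V = -q^-4 + q^-3 + q^-1
<D> = -A^-11 - A^-3 + A (w = -5)
1 component over 7 crossings, w = -5
9 Fox colorings among 3^7, |V(-1)| = 3: tricolorable
why: V spans 3 powers of q: at least 3 crossings in any diagram


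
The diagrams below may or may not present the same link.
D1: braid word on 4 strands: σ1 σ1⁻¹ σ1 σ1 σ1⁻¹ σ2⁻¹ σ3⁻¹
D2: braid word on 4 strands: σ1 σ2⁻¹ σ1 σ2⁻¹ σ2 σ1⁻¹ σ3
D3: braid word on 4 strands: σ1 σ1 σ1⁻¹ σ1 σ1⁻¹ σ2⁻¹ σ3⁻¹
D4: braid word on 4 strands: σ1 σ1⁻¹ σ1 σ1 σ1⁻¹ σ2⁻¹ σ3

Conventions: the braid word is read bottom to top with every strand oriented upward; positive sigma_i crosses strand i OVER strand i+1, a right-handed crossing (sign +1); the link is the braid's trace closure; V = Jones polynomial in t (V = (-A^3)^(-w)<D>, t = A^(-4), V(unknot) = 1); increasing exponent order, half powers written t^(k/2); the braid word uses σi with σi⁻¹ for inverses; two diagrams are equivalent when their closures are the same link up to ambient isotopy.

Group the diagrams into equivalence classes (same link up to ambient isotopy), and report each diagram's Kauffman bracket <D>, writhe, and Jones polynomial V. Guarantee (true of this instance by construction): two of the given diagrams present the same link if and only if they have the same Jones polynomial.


grouping into links: {D1, D2, D3, D4}
V(D1) = 1  (w -1, c 7, <D> = -A^-3)
V(D2) = 1  (w +1, c 7, <D> = -A^3)
V(D3) = 1  [7 crossings, <D> = -A^-3, w = -1]
D4 (bracket -A^3; 7 crossings at w = +1): V = 1
key observation: all 4 diagrams share one V(t), hence one class


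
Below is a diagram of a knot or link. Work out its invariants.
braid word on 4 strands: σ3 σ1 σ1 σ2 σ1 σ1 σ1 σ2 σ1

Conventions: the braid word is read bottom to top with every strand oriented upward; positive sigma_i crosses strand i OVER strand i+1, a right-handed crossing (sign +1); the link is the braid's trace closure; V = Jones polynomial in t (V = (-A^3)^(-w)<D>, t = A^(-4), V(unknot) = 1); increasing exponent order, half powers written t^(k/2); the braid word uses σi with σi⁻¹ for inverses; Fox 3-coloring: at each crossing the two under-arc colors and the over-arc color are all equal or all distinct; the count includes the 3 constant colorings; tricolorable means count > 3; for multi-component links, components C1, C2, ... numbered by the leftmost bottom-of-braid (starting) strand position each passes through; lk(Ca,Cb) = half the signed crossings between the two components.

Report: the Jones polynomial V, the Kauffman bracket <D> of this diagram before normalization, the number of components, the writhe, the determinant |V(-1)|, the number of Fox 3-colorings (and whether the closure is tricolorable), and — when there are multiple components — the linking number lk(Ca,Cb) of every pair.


V(t) = t^3 + t^5 - t^8
bracket: A^-5 - A^7 - A^15, w = +9
1 component, writhe +9, over 9 crossings
det 3, colorings 9 of 3^9 — tricolorable
observation: det 3 = |V(-1)|; divisible by 3, so tricolorable


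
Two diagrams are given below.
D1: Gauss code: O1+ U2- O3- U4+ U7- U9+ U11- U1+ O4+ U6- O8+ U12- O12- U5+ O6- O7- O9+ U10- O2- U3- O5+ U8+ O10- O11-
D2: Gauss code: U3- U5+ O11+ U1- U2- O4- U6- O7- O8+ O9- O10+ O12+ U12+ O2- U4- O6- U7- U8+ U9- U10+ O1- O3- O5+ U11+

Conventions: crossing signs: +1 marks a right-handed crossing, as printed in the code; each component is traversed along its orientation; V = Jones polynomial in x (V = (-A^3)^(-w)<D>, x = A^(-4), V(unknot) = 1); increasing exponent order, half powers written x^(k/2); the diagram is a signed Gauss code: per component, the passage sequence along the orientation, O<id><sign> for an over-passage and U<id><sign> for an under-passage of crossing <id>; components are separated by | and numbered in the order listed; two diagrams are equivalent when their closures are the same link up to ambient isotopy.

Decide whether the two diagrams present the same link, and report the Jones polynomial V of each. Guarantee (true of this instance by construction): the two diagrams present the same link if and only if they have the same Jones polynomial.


equivalent: no
D1 (bracket A^-10 - A^-6 + 2A^-2 - 2A^2 + 2A^6 - 2A^10 + A^14; 12 crossings at w = -2): V = x^-5 - 2x^-4 + 2x^-3 - 2x^-2 + 2x^-1 - 1 + x
V(D2) = -x^-4 + x^-3 + x^-1  [12 crossings, <D> = A^-2 + A^6 - A^10, w = -2]
observation: 2 classes among 2 diagrams; unequal V(x) rules out equality


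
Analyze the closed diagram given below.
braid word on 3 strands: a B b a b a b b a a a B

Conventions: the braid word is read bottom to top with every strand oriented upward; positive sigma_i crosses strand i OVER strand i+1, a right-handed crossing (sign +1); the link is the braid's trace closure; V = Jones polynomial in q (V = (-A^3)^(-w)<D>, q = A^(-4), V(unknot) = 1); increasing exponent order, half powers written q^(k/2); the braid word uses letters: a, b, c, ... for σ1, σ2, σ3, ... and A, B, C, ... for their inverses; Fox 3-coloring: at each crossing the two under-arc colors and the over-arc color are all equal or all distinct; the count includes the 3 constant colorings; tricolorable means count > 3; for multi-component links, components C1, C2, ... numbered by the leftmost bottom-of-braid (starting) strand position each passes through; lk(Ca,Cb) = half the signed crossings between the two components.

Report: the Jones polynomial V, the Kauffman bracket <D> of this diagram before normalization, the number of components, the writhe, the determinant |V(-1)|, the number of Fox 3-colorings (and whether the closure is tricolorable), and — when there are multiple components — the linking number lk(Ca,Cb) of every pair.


V = q^3 + 2q^5 - 2q^6 + 3q^7 - 2q^8 + 3q^9 - 2q^10 + q^11
<D> = A^-20 - 2A^-16 + 3A^-12 - 2A^-8 + 3A^-4 - 2 + 2A^4 + A^12 (w = +8)
3 components over 12 crossings, w = +8
lk(C1,C2): +2
lk(C1,C3) = +2
linking number lk(C2,C3) = 0
3 Fox colorings among 3^12, |V(-1)| = 16: not tricolorable
why: the span of V is 8, within the link bound 12 + 3 - 1


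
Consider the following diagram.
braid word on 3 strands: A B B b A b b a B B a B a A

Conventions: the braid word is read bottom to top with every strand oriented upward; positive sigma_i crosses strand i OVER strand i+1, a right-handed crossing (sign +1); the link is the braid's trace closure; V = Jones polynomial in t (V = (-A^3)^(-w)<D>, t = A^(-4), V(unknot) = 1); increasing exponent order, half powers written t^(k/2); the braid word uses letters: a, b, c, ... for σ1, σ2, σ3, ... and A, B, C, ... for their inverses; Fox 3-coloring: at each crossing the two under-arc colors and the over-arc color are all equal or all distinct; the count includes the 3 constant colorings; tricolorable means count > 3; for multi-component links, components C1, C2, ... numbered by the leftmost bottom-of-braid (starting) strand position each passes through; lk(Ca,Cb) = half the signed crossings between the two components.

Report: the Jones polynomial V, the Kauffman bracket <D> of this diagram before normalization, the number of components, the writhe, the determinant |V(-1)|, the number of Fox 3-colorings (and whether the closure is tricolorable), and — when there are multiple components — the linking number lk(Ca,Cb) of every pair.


Jones polynomial: V(t) = t^-5 - 2t^-4 + 2t^-3 - 2t^-2 + 2t^-1 - 1 + t
<D> = A^-10 - A^-6 + 2A^-2 - 2A^2 + 2A^6 - 2A^10 + A^14; writhe -2
components 1, writhe -2 (14 crossings)
3-colorings: 3 of 3^14, det 11 — not tricolorable
note: free reduction leaves σ1⁻¹ σ2⁻¹ σ1⁻¹ σ2 σ2 σ1 σ2⁻¹ σ2⁻¹ σ1 σ2⁻¹ of the original 14 letters


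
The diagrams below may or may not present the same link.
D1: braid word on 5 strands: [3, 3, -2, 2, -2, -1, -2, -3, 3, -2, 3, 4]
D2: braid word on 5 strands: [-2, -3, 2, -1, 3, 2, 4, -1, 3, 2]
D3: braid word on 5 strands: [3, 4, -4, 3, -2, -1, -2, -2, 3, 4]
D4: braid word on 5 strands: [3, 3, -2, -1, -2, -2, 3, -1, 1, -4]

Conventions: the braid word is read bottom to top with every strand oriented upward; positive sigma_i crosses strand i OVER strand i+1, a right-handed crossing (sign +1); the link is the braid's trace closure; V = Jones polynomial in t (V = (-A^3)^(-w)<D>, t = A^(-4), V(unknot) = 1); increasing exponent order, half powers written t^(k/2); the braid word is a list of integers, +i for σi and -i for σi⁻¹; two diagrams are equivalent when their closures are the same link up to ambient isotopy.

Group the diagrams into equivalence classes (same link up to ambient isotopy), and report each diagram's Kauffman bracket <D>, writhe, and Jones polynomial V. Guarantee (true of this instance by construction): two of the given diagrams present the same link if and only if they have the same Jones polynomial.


grouping into links: {D1, D3, D4} | {D2}
V(D1) = -t^-3 + t^-2 - t^-1 + 3 - t + t^2 - t^3  (w 0, c 12, <D> = -A^-12 + A^-8 - A^-4 + 3 - A^4 + A^8 - A^12)
V(D2) = t^-2 - t^-1 + 1 - t + t^2  (w +2, c 10, <D> = A^-2 - A^2 + A^6 - A^10 + A^14)
V(D3) = -t^-3 + t^-2 - t^-1 + 3 - t + t^2 - t^3  (w 0, c 10, <D> = -A^-12 + A^-8 - A^-4 + 3 - A^4 + A^8 - A^12)
V(D4) = -t^-3 + t^-2 - t^-1 + 3 - t + t^2 - t^3  [10 crossings, <D> = -A^-18 + A^-14 - A^-10 + 3A^-6 - A^-2 + A^2 - A^6, w = -2]
why: V(t) takes 2 values over 4 diagrams, fixing the grouping


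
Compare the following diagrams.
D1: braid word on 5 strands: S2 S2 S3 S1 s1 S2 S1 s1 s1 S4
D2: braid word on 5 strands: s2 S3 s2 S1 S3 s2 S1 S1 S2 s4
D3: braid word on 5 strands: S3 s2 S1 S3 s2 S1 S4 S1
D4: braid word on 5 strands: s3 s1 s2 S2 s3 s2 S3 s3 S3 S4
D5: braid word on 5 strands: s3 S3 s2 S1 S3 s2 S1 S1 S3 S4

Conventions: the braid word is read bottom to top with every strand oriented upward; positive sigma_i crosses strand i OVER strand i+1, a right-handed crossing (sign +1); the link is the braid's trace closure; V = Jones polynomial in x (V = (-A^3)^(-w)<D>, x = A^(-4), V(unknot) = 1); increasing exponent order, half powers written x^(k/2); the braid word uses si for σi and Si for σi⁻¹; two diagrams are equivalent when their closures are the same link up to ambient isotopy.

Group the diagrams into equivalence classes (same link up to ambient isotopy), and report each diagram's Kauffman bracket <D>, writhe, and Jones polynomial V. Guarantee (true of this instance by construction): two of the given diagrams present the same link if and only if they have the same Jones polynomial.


equivalence classes: {D1} | {D2, D3, D5} | {D4}
D1 (bracket A^-8 + 1 - A^4; 10 crossings at w = -4): V = -x^-4 + x^-3 + x^-1
D2 (bracket A^-10 - 2A^-6 + 3A^-2 - 3A^2 + 4A^6 - 3A^10 + 2A^14 - A^18; 10 crossings at w = -2): V = -x^-6 + 2x^-5 - 3x^-4 + 4x^-3 - 3x^-2 + 3x^-1 - 2 + x
V(D3) = -x^-6 + 2x^-5 - 3x^-4 + 4x^-3 - 3x^-2 + 3x^-1 - 2 + x  (w -4, c 8, <D> = A^-16 - 2A^-12 + 3A^-8 - 3A^-4 + 4 - 3A^4 + 2A^8 - A^12)
V(D4) = 1  [10 crossings, <D> = A^6, w = +2]
D5 (bracket A^-16 - 2A^-12 + 3A^-8 - 3A^-4 + 4 - 3A^4 + 2A^8 - A^12; 10 crossings at w = -4): V = -x^-6 + 2x^-5 - 3x^-4 + 4x^-3 - 3x^-2 + 3x^-1 - 2 + x
key observation: comparing 5 Jones polynomials yields 3 groups


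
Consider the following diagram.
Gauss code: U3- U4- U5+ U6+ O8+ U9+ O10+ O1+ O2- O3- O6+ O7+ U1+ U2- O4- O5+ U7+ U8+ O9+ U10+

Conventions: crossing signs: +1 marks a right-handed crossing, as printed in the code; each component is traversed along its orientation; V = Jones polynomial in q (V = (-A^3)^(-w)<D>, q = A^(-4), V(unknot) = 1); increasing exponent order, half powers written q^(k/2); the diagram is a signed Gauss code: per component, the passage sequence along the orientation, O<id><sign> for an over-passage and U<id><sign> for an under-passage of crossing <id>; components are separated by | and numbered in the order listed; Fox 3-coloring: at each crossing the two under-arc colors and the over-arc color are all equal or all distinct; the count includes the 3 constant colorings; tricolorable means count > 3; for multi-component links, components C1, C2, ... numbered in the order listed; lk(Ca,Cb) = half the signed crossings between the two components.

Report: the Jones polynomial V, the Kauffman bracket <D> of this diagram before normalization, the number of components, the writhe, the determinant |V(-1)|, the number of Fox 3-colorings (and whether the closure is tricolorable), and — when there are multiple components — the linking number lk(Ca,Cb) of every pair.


V(q) = q + q^3 - q^4
bracket: -A^-4 + 1 + A^8, w = +4
1 component, writhe +4, over 10 crossings
det 3, colorings 9 of 3^10 — tricolorable
observation: w = +4 shifts under R1 moves; the (-A^3)^(-4) factor cancels that in V


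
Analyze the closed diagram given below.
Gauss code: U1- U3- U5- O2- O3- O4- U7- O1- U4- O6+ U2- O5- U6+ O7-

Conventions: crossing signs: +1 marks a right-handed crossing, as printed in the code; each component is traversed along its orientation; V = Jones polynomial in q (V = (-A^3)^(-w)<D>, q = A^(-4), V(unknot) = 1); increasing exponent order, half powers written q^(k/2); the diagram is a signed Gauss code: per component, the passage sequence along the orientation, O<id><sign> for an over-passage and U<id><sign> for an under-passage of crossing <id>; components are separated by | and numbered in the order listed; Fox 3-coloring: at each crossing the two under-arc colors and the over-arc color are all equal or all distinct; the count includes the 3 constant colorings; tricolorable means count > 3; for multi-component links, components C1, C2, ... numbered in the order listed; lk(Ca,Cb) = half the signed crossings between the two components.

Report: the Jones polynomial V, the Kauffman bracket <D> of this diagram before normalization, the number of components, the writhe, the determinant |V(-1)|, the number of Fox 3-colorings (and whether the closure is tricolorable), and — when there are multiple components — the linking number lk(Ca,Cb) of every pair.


V = -q^-6 + q^-5 - q^-4 + 2q^-3 - q^-2 + q^-1
<D> = -A^-11 + A^-7 - 2A^-3 + A - A^5 + A^9 (w = -5)
1 component over 7 crossings, w = -5
3 Fox colorings among 3^7, |V(-1)| = 7: not tricolorable
why: V spans 5 powers of q: at least 5 crossings in any diagram


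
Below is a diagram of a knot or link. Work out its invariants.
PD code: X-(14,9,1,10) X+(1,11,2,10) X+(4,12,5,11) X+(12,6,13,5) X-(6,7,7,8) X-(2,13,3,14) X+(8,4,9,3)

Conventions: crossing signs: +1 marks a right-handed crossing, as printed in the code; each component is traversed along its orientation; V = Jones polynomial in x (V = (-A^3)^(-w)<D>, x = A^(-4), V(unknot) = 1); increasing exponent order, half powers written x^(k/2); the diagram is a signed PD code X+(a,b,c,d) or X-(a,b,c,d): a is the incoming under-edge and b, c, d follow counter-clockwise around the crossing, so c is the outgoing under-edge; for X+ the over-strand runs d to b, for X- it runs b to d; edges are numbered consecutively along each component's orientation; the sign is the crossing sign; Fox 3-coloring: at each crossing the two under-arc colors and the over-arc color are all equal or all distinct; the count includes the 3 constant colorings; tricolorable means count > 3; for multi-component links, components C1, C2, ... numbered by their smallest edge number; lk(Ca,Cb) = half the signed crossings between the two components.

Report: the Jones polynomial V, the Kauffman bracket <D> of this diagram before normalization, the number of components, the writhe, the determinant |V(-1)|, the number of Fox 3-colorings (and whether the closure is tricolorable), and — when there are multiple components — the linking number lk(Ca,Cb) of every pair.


Jones polynomial: V(x) = x + x^3 - x^4
<D> = A^-13 - A^-9 - A^-1; writhe +1
components 1, writhe +1 (7 crossings)
3-colorings: 9 of 3^7, det 3 — tricolorable
note: det 3 = |V(-1)|; divisible by 3, so tricolorable


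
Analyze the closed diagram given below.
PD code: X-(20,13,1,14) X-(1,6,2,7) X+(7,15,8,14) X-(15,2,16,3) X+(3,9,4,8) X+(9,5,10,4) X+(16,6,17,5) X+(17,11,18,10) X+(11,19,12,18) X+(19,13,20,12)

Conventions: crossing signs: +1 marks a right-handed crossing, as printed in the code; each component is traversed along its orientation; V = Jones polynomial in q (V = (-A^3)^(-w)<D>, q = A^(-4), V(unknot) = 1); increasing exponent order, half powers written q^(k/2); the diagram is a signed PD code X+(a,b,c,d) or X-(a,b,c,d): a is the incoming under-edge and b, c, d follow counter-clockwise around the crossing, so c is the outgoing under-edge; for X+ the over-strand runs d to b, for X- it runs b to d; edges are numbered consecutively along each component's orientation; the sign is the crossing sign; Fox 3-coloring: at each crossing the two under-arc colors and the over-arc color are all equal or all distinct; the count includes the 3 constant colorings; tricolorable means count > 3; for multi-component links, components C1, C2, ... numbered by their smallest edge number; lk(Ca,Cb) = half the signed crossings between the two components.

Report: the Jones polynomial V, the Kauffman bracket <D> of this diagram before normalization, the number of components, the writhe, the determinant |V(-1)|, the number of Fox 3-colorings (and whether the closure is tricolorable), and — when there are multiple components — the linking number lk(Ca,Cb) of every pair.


Jones polynomial: V(q) = q - q^2 + 2q^3 - q^4 + q^5 - q^6
<D> = -A^-12 + A^-8 - A^-4 + 2 - A^4 + A^8; writhe +4
components 1, writhe +4 (10 crossings)
3-colorings: 3 of 3^10, det 7 — not tricolorable
note: the span of V is 5, forcing >= 5 crossings in any diagram


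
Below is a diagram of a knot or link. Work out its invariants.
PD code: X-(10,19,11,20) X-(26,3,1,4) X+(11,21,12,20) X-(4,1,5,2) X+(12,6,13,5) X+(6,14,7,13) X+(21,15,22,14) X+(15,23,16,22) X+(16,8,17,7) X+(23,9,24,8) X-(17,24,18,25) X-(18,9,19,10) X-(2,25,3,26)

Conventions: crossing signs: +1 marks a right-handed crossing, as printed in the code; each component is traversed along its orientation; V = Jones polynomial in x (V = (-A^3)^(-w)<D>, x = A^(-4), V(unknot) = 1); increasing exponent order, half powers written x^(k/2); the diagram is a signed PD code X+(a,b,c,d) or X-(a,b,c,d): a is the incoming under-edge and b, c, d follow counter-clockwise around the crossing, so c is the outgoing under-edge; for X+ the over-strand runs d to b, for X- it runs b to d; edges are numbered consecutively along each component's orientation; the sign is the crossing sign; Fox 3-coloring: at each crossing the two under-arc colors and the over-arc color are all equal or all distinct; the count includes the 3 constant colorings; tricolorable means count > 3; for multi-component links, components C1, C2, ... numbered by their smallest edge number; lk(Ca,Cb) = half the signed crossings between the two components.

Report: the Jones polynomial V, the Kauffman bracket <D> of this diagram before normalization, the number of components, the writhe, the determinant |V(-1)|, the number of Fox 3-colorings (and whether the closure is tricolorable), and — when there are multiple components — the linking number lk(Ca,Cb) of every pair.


Jones polynomial: V(x) = -x^-3 + x^-2 - x^-1 + 3 - x + x^2 - x^3
<D> = A^-9 - A^-5 + A^-1 - 3A^3 + A^7 - A^11 + A^15; writhe +1
components 1, writhe +1 (13 crossings)
3-colorings: 27 of 3^13, det 9 — tricolorable
note: V is palindromic (span 6, det 9): x -> 1/x fixes it; necessary, not sufficient, for amphichirality


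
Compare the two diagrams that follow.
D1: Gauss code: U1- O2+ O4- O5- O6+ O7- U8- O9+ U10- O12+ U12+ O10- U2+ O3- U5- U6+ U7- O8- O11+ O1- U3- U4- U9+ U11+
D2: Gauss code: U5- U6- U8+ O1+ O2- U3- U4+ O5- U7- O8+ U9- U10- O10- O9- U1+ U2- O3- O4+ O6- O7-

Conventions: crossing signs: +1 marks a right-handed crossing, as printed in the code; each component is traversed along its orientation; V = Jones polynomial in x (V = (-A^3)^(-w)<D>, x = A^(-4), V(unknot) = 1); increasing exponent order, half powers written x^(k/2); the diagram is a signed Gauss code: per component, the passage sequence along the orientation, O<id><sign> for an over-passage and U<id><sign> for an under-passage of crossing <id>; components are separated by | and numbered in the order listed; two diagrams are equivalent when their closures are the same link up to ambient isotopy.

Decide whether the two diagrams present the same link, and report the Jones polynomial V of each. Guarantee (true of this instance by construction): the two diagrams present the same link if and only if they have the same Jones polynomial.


same link: yes
V(D1) = 1  [12 crossings, <D> = A^-6, w = -2]
V(D2) = 1  [10 crossings, <D> = A^-12, w = -4]
insight: one V(x) for all 2 diagrams — one class (guaranteed)


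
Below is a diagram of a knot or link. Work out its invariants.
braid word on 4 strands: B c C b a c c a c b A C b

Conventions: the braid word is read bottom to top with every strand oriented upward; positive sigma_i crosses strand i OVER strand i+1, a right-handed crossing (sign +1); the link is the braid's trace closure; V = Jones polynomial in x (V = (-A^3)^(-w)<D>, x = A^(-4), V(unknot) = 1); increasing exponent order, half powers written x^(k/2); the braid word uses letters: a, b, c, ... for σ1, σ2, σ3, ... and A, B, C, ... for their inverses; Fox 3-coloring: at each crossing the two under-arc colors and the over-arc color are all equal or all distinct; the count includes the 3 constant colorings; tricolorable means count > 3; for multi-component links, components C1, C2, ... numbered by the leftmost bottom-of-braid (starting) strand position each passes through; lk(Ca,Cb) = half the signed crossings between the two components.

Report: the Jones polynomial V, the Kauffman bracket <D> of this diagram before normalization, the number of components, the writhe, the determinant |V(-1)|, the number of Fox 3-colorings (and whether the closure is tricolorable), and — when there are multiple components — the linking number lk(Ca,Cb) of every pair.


V = x - x^2 + 2x^3 - 2x^4 + 2x^5 - x^6 + x^7 - x^8
<D> = A^-17 - A^-13 + A^-9 - 2A^-5 + 2A^-1 - 2A^3 + A^7 - A^11 (w = +5)
1 component over 13 crossings, w = +5
3 Fox colorings among 3^13, |V(-1)| = 11: not tricolorable
why: |V(-1)| = 11: so not tricolorable, since 3 does not divide 11


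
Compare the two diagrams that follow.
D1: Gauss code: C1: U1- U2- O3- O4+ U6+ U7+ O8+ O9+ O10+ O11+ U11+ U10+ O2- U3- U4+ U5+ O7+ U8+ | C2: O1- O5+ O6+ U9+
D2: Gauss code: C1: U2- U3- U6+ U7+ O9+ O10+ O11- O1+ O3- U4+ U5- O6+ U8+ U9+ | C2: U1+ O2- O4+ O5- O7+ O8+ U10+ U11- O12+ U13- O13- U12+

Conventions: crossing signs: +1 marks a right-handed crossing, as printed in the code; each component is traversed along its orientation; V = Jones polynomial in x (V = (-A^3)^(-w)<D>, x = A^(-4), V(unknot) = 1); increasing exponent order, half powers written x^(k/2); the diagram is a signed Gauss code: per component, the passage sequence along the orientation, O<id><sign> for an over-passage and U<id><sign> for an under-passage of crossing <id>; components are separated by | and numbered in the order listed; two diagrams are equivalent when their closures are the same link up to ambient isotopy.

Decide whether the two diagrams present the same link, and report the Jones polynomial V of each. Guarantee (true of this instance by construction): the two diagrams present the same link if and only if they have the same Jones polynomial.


equivalent: yes
V(D1) = -x^(1/2) - x^(5/2)  (w +5, c 11, <D> = A^5 + A^13)
D2 (bracket A^-1 + A^7; 13 crossings at w = +3): V = -x^(1/2) - x^(5/2)
why: Reidemeister moves carry D1 (11 crossings) to D2 (13)


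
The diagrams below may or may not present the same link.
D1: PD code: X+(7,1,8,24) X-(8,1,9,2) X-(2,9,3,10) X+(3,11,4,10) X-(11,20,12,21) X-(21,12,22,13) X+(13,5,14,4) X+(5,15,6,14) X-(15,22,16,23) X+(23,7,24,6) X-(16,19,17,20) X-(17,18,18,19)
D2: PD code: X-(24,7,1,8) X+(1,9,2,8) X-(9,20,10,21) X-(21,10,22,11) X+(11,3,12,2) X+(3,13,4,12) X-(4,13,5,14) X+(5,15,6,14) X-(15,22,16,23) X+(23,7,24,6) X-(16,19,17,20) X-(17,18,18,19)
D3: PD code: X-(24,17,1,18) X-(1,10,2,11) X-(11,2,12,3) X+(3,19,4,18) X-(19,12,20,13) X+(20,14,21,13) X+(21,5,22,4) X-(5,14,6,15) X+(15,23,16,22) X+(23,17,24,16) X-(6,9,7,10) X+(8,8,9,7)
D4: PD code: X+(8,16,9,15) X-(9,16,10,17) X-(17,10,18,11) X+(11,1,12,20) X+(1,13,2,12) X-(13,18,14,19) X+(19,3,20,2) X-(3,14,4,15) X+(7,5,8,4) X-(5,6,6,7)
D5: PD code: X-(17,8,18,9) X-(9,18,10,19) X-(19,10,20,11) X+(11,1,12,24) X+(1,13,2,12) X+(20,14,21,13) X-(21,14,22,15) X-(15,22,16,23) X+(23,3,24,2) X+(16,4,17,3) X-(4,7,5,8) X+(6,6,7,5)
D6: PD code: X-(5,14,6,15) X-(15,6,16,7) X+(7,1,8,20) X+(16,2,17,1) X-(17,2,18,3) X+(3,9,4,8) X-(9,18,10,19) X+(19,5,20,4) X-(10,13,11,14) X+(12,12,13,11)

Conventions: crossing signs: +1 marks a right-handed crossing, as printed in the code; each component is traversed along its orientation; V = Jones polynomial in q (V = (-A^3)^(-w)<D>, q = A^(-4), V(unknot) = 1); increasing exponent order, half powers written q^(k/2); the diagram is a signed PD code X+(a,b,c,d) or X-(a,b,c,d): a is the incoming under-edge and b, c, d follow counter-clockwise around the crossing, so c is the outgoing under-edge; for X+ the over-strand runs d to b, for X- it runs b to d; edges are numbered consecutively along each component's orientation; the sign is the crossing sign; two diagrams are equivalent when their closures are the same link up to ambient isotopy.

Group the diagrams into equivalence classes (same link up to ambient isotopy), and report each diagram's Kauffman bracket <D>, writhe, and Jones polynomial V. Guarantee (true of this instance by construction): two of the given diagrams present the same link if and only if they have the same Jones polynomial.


grouping into links: {D1, D2, D3, D4, D5, D6}
V(D1) = -q^-3 + 2q^-2 - 2q^-1 + 3 - 2q + 2q^2 - q^3  (w -2, c 12, <D> = -A^-18 + 2A^-14 - 2A^-10 + 3A^-6 - 2A^-2 + 2A^2 - A^6)
V(D2) = -q^-3 + 2q^-2 - 2q^-1 + 3 - 2q + 2q^2 - q^3  (w -2, c 12, <D> = -A^-18 + 2A^-14 - 2A^-10 + 3A^-6 - 2A^-2 + 2A^2 - A^6)
V(D3) = -q^-3 + 2q^-2 - 2q^-1 + 3 - 2q + 2q^2 - q^3  (w 0, c 12, <D> = -A^-12 + 2A^-8 - 2A^-4 + 3 - 2A^4 + 2A^8 - A^12)
V(D4) = -q^-3 + 2q^-2 - 2q^-1 + 3 - 2q + 2q^2 - q^3  [10 crossings, <D> = -A^-12 + 2A^-8 - 2A^-4 + 3 - 2A^4 + 2A^8 - A^12, w = 0]
D5 (bracket -A^-12 + 2A^-8 - 2A^-4 + 3 - 2A^4 + 2A^8 - A^12; 12 crossings at w = 0): V = -q^-3 + 2q^-2 - 2q^-1 + 3 - 2q + 2q^2 - q^3
V(D6) = -q^-3 + 2q^-2 - 2q^-1 + 3 - 2q + 2q^2 - q^3  [10 crossings, <D> = -A^-12 + 2A^-8 - 2A^-4 + 3 - 2A^4 + 2A^8 - A^12, w = 0]
why: one V(q) for all 6 diagrams — one class (guaranteed)


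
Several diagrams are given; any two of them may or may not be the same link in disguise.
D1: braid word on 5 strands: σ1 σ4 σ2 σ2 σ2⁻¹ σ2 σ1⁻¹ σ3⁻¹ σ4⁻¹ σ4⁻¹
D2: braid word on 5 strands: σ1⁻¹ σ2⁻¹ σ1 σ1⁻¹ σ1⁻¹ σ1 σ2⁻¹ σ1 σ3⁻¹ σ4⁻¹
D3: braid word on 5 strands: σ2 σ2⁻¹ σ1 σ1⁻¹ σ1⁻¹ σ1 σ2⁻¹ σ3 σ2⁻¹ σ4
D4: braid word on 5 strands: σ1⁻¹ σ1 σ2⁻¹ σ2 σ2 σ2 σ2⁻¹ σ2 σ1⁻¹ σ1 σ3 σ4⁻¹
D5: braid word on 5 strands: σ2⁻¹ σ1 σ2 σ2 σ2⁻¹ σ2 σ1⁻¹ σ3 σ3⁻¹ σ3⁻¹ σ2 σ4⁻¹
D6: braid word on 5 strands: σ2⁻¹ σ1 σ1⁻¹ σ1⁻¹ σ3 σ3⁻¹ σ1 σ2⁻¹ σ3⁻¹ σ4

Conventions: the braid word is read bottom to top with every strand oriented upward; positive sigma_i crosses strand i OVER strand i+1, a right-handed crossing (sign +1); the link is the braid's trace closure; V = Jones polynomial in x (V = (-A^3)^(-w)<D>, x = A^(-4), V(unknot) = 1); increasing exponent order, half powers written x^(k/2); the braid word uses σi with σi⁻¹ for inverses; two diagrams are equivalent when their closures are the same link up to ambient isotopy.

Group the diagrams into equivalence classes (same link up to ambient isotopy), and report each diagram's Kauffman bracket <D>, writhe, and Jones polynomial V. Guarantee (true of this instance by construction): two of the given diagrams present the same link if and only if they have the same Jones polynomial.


grouping into links: {D1, D4, D5} | {D2, D3, D6}
V(D1) = 1 + x + x^2 + x^3  (w 0, c 10, <D> = A^-12 + A^-8 + A^-4 + 1)
V(D2) = x^-3 + x^-2 + x^-1 + 1  [10 crossings, <D> = A^-12 + A^-8 + A^-4 + 1, w = -4]
V(D3) = x^-3 + x^-2 + x^-1 + 1  [10 crossings, <D> = 1 + A^4 + A^8 + A^12, w = 0]
V(D4) = 1 + x + x^2 + x^3  [12 crossings, <D> = A^-6 + A^-2 + A^2 + A^6, w = +2]
V(D5) = 1 + x + x^2 + x^3  [12 crossings, <D> = A^-12 + A^-8 + A^-4 + 1, w = 0]
D6 (bracket A^-6 + A^-2 + A^2 + A^6; 10 crossings at w = -2): V = x^-3 + x^-2 + x^-1 + 1
why: V(x) takes 2 values over 6 diagrams, fixing the grouping


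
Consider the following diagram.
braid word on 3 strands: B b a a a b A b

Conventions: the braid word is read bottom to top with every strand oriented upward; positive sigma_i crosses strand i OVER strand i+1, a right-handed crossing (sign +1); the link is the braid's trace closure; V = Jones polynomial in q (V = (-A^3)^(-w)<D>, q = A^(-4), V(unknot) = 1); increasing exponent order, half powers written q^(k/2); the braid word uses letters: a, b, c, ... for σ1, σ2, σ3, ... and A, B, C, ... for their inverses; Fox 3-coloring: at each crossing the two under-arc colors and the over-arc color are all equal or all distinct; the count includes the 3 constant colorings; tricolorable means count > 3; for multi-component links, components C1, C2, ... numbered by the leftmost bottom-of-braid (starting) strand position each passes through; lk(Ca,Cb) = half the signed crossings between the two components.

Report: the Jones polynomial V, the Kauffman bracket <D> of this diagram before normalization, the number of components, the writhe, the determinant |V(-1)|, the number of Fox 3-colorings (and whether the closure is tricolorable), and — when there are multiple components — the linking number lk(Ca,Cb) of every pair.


V(q) = q - q^2 + 2q^3 - q^4 + q^5 - q^6
bracket: -A^-12 + A^-8 - A^-4 + 2 - A^4 + A^8, w = +4
1 component, writhe +4, over 8 crossings
det 7, colorings 3 of 3^8 — not tricolorable
observation: det 7 = |V(-1)|; not divisible by 3, so not tricolorable


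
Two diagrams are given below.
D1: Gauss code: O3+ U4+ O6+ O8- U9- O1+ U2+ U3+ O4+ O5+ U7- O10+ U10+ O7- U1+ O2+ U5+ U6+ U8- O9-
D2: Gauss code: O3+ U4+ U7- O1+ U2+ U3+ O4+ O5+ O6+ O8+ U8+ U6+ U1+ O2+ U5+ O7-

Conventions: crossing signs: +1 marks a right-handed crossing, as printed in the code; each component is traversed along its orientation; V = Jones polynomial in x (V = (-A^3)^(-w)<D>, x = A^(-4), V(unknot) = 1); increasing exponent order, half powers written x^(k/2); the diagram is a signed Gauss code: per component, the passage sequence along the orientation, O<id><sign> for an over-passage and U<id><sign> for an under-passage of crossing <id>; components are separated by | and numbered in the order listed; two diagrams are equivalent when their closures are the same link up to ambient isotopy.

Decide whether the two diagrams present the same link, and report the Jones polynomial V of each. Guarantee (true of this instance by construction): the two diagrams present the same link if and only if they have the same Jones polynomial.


equivalent: yes
D1 (bracket -A^-12 + A^-8 - A^-4 + 2 - A^4 + A^8; 10 crossings at w = +4): V = x - x^2 + 2x^3 - x^4 + x^5 - x^6
V(D2) = x - x^2 + 2x^3 - x^4 + x^5 - x^6  [8 crossings, <D> = -A^-6 + A^-2 - A^2 + 2A^6 - A^10 + A^14, w = +6]
observation: Reidemeister moves carry D1 (10 crossings) to D2 (8)


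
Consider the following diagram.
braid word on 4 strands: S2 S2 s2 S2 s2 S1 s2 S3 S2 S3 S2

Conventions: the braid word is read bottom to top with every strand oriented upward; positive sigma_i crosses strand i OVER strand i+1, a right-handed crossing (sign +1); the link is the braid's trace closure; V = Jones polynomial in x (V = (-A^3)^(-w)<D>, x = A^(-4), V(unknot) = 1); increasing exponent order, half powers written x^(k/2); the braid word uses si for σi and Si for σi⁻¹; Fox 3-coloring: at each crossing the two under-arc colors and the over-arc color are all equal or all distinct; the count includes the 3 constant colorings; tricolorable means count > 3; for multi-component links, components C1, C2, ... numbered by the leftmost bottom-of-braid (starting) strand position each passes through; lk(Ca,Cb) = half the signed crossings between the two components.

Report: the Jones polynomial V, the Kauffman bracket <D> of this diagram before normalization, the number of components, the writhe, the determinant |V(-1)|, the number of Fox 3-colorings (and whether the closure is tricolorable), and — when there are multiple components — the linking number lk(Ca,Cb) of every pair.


V = -x^-4 + x^-3 + x^-1
<D> = -A^-11 - A^-3 + A (w = -5)
1 component over 11 crossings, w = -5
9 Fox colorings among 3^11, |V(-1)| = 3: tricolorable
why: inverse pairs cancel, leaving σ2⁻¹ σ1⁻¹ σ2 σ3⁻¹ σ2⁻¹ σ3⁻¹ σ2⁻¹


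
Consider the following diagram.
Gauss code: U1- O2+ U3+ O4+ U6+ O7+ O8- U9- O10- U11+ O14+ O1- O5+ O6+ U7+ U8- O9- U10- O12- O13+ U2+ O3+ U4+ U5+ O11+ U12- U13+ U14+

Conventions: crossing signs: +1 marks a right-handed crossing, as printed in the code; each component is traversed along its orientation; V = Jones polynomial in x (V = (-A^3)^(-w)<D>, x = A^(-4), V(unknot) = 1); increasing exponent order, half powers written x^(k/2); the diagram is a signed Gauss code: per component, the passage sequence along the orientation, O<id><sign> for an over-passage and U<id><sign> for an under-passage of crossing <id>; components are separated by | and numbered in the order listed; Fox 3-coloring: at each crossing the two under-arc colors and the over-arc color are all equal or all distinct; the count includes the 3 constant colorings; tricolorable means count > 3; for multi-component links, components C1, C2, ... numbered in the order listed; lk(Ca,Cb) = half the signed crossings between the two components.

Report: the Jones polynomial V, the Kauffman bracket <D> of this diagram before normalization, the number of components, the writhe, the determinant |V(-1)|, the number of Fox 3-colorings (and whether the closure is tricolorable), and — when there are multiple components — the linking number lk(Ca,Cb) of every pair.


V(x) = x - x^2 + 2x^3 - x^4 + x^5 - x^6
bracket: -A^-12 + A^-8 - A^-4 + 2 - A^4 + A^8, w = +4
1 component, writhe +4, over 14 crossings
det 7, colorings 3 of 3^14 — not tricolorable
observation: w = +4 (over 14 crossings) is diagram-only; (-A^3)^(-4) removes it from V


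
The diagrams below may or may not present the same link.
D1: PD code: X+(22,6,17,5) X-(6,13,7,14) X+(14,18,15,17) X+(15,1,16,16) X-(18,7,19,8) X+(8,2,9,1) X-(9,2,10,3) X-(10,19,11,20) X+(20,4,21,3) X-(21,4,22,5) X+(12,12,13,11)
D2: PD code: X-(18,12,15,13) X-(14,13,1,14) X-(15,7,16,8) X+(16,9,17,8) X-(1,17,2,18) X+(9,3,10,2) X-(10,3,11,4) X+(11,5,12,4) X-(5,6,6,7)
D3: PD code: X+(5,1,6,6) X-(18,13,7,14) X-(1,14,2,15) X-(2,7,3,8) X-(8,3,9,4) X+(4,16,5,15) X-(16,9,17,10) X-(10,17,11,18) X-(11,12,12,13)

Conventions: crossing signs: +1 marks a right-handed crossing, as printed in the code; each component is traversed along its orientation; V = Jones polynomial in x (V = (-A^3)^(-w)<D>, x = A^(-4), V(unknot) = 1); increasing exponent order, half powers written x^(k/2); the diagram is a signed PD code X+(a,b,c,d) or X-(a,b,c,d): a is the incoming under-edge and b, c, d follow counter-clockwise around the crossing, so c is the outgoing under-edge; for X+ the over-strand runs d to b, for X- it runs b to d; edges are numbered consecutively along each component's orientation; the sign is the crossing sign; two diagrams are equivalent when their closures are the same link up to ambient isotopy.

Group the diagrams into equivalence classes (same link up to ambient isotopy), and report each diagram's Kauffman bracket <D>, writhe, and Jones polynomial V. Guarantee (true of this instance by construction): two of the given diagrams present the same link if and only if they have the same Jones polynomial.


classes: {D1} | {D2} | {D3}
V(D1) = x^(-7/2) - 2x^(-5/2) + x^(-3/2) - 2x^(-1/2) + x^(1/2) - x^(3/2)  [11 crossings, <D> = A^-3 - A + 2A^5 - A^9 + 2A^13 - A^17, w = +1]
V(D2) = -x^(-5/2) - x^(-1/2)  [9 crossings, <D> = A^-7 + A, w = -3]
V(D3) = x^(-13/2) - x^(-11/2) + x^(-9/2) - 2x^(-7/2) - x^(-3/2)  [9 crossings, <D> = A^-9 + 2A^-1 - A^3 + A^7 - A^11, w = -5]
note: 3 values of V(x) split the 3 diagrams
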